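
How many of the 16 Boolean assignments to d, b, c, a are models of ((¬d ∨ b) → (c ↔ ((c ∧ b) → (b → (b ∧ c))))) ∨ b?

Initial set: {T (((¬d ∨ b) → (c ↔ ((c ∧ b) → (b → (b ∧ c))))) ∨ b)}.
T (((¬d ∨ b) → (c ↔ ((c ∧ b) → (b → (b ∧ c))))) ∨ b): β-rule — branch into T ((¬d ∨ b) → (c ↔ ((c ∧ b) → (b → (b ∧ c)))))  //  T b.
  branch 1 (add T ((¬d ∨ b) → (c ↔ ((c ∧ b) → (b → (b ∧ c)))))):
    T ((¬d ∨ b) → (c ↔ ((c ∧ b) → (b → (b ∧ c))))): β-rule — branch into F (¬d ∨ b)  //  T (c ↔ ((c ∧ b) → (b → (b ∧ c)))).
      branch 1.1 (add F (¬d ∨ b)):
        F (¬d ∨ b): α-rule — add F ¬d, F b.
        ○ open, literals {b=0, d=1}.
      branch 1.2 (add T (c ↔ ((c ∧ b) → (b → (b ∧ c))))):
        T (c ↔ ((c ∧ b) → (b → (b ∧ c)))): β-rule — branch into T c, T ((c ∧ b) → (b → (b ∧ c)))  //  F c, F ((c ∧ b) → (b → (b ∧ c))).
          branch 1.2.1 (add T c, T ((c ∧ b) → (b → (b ∧ c)))):
            T ((c ∧ b) → (b → (b ∧ c))): β-rule — branch into F (c ∧ b)  //  T (b → (b ∧ c)).
              branch 1.2.1.1 (add F (c ∧ b)):
                F (c ∧ b): β-rule — branch into F c  //  F b.
                  branch 1.2.1.1.1 (add F c):
                    × closes — contains both c and ¬c.
                  branch 1.2.1.1.2 (add F b):
                    ○ open, literals {b=0, c=1}.
              branch 1.2.1.2 (add T (b → (b ∧ c))):
                T (b → (b ∧ c)): β-rule — branch into F b  //  T (b ∧ c).
                  branch 1.2.1.2.1 (add F b):
                    ○ open, literals {b=0, c=1}.
                  branch 1.2.1.2.2 (add T (b ∧ c)):
                    T (b ∧ c): α-rule — add T b, T c.
                    ○ open, literals {b=1, c=1}.
          branch 1.2.2 (add F c, F ((c ∧ b) → (b → (b ∧ c)))):
            F ((c ∧ b) → (b → (b ∧ c))): α-rule — add T (c ∧ b), F (b → (b ∧ c)).
            T (c ∧ b): α-rule — add T c, T b.
            × closes — contains both c and ¬c.
  branch 2 (add T b):
    ○ open, literals {b=1}.
2 branches closed, 5 open.
Each open branch fixes some atoms; the unmentioned ones are free. Counting distinct full assignments: branch {b=0, d=1} (c, a) contributes 4 new; branch {b=0, c=1} (d, a) contributes 2 new; branch {b=0, c=1} (d, a) contributes 0 new; branch {b=1, c=1} (d, a) contributes 4 new; branch {b=1} (d, c, a) contributes 4 new. Total: 14.

14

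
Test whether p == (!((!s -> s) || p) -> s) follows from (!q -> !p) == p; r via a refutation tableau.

Yes

Initial set: {((!q -> !p) == p); r; !(p == (!((!s -> s) || p) -> s))}.
((!q -> !p) == p): β-rule — branch into (!q -> !p), p  //  !(!q -> !p), !p.
  branch 1 (add (!q -> !p), p):
    !(p == (!((!s -> s) || p) -> s)): β-rule — branch into p, !(!((!s -> s) || p) -> s)  //  !p, (!((!s -> s) || p) -> s).
      branch 1.1 (add p, !(!((!s -> s) || p) -> s)):
        !(!((!s -> s) || p) -> s): α-rule — add !((!s -> s) || p), !s.
        !((!s -> s) || p): α-rule — add !(!s -> s), !p.
        × closes — contains both p and !p.
      branch 1.2 (add !p, (!((!s -> s) || p) -> s)):
        × closes — contains both p and !p.
  branch 2 (add !(!q -> !p), !p):
    !(!q -> !p): α-rule — add !q, !!p.
    × closes — contains both p and !p.
All 3 branches close.
Every branch closed, so the premises entail the conclusion.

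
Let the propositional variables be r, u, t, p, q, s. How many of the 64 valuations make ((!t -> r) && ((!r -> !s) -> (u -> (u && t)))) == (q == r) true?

Initial set: {(((!t -> r) && ((!r -> !s) -> (u -> (u && t)))) == (q == r))}.
(((!t -> r) && ((!r -> !s) -> (u -> (u && t)))) == (q == r)): β-rule — branch into ((!t -> r) && ((!r -> !s) -> (u -> (u && t)))), (q == r)  //  !((!t -> r) && ((!r -> !s) -> (u -> (u && t)))), !(q == r).
  branch 1 (add ((!t -> r) && ((!r -> !s) -> (u -> (u && t)))), (q == r)):
    ((!t -> r) && ((!r -> !s) -> (u -> (u && t)))): α-rule — add (!t -> r), ((!r -> !s) -> (u -> (u && t))).
    (q == r): β-rule — branch into q, r  //  !q, !r.
      branch 1.1 (add q, r):
        (!t -> r): β-rule — branch into !!t  //  r.
          branch 1.1.1 (add !!t):
            ((!r -> !s) -> (u -> (u && t))): β-rule — branch into !(!r -> !s)  //  (u -> (u && t)).
              branch 1.1.1.1 (add !(!r -> !s)):
                !(!r -> !s): α-rule — add !r, !!s.
                × closes — contains both r and !r.
              branch 1.1.1.2 (add (u -> (u && t))):
                (u -> (u && t)): β-rule — branch into !u  //  (u && t).
                  branch 1.1.1.2.1 (add !u):
                    ○ open, literals {q=T, r=T, t=T, u=F}.
                  branch 1.1.1.2.2 (add (u && t)):
                    (u && t): α-rule — add u, t.
                    ○ open, literals {q=T, r=T, t=T, u=T}.
          branch 1.1.2 (add r):
            ((!r -> !s) -> (u -> (u && t))): β-rule — branch into !(!r -> !s)  //  (u -> (u && t)).
              branch 1.1.2.1 (add !(!r -> !s)):
                !(!r -> !s): α-rule — add !r, !!s.
                × closes — contains both r and !r.
              branch 1.1.2.2 (add (u -> (u && t))):
                (u -> (u && t)): β-rule — branch into !u  //  (u && t).
                  branch 1.1.2.2.1 (add !u):
                    ○ open, literals {q=T, r=T, u=F}.
                  branch 1.1.2.2.2 (add (u && t)):
                    (u && t): α-rule — add u, t.
                    ○ open, literals {q=T, r=T, t=T, u=T}.
      branch 1.2 (add !q, !r):
        (!t -> r): β-rule — branch into !!t  //  r.
          branch 1.2.1 (add !!t):
            ((!r -> !s) -> (u -> (u && t))): β-rule — branch into !(!r -> !s)  //  (u -> (u && t)).
              branch 1.2.1.1 (add !(!r -> !s)):
                !(!r -> !s): α-rule — add !r, !!s.
                ○ open, literals {q=F, r=F, s=T, t=T}.
              branch 1.2.1.2 (add (u -> (u && t))):
                (u -> (u && t)): β-rule — branch into !u  //  (u && t).
                  branch 1.2.1.2.1 (add !u):
                    ○ open, literals {q=F, r=F, t=T, u=F}.
                  branch 1.2.1.2.2 (add (u && t)):
                    (u && t): α-rule — add u, t.
                    ○ open, literals {q=F, r=F, t=T, u=T}.
          branch 1.2.2 (add r):
            × closes — contains both r and !r.
  branch 2 (add !((!t -> r) && ((!r -> !s) -> (u -> (u && t)))), !(q == r)):
    !((!t -> r) && ((!r -> !s) -> (u -> (u && t)))): β-rule — branch into !(!t -> r)  //  !((!r -> !s) -> (u -> (u && t))).
      branch 2.1 (add !(!t -> r)):
        !(!t -> r): α-rule — add !t, !r.
        !(q == r): β-rule — branch into q, !r  //  !q, r.
          branch 2.1.1 (add q, !r):
            ○ open, literals {q=T, r=F, t=F}.
          branch 2.1.2 (add !q, r):
            × closes — contains both r and !r.
      branch 2.2 (add !((!r -> !s) -> (u -> (u && t)))):
        !((!r -> !s) -> (u -> (u && t))): α-rule — add (!r -> !s), !(u -> (u && t)).
        !(u -> (u && t)): α-rule — add u, !(u && t).
        !(q == r): β-rule — branch into q, !r  //  !q, r.
          branch 2.2.1 (add q, !r):
            (!r -> !s): β-rule — branch into !!r  //  !s.
              branch 2.2.1.1 (add !!r):
                × closes — contains both r and !r.
              branch 2.2.1.2 (add !s):
                !(u && t): β-rule — branch into !u  //  !t.
                  branch 2.2.1.2.1 (add !u):
                    × closes — contains both u and !u.
                  branch 2.2.1.2.2 (add !t):
                    ○ open, literals {q=T, r=F, s=F, t=F, u=T}.
          branch 2.2.2 (add !q, r):
            (!r -> !s): β-rule — branch into !!r  //  !s.
              branch 2.2.2.1 (add !!r):
                !(u && t): β-rule — branch into !u  //  !t.
                  branch 2.2.2.1.1 (add !u):
                    × closes — contains both u and !u.
                  branch 2.2.2.1.2 (add !t):
                    ○ open, literals {q=F, r=T, t=F, u=T}.
              branch 2.2.2.2 (add !s):
                !(u && t): β-rule — branch into !u  //  !t.
                  branch 2.2.2.2.1 (add !u):
                    × closes — contains both u and !u.
                  branch 2.2.2.2.2 (add !t):
                    ○ open, literals {q=F, r=T, s=F, t=F, u=T}.
8 branches closed, 11 open.
Each open branch fixes some atoms; the unmentioned ones are free. Counting distinct full assignments: branch {q=T, r=T, t=T, u=F} (p, s) contributes 4 new; branch {q=T, r=T, t=T, u=T} (p, s) contributes 4 new; branch {q=T, r=T, u=F} (t, p, s) contributes 4 new; branch {q=T, r=T, t=T, u=T} (p, s) contributes 0 new; branch {q=F, r=F, s=T, t=T} (u, p) contributes 4 new; branch {q=F, r=F, t=T, u=F} (p, s) contributes 2 new; branch {q=F, r=F, t=T, u=T} (p, s) contributes 2 new; branch {q=T, r=F, t=F} (u, p, s) contributes 8 new; branch {q=T, r=F, s=F, t=F, u=T} (p) contributes 0 new; branch {q=F, r=T, t=F, u=T} (p, s) contributes 4 new; branch {q=F, r=T, s=F, t=F, u=T} (p) contributes 0 new. Total: 32.

32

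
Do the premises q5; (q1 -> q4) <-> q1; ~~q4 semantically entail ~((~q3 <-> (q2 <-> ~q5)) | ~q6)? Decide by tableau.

No

Initial set: {q5; ((q1 -> q4) <-> q1); ~~q4; ~~((~q3 <-> (q2 <-> ~q5)) | ~q6)}.
~~q4: drop double negation, giving q4.
((q1 -> q4) <-> q1): β-rule — branch into (q1 -> q4), q1  //  ~(q1 -> q4), ~q1.
  branch 1 (add (q1 -> q4), q1):
    ~~((~q3 <-> (q2 <-> ~q5)) | ~q6): β-rule — branch into (~q3 <-> (q2 <-> ~q5))  //  ~q6.
      branch 1.1 (add (~q3 <-> (q2 <-> ~q5))):
        (q1 -> q4): β-rule — branch into ~q1  //  q4.
          branch 1.1.1 (add ~q1):
            × closes — contains both q1 and ~q1.
          branch 1.1.2 (add q4):
            (~q3 <-> (q2 <-> ~q5)): β-rule — branch into ~q3, (q2 <-> ~q5)  //  ~~q3, ~(q2 <-> ~q5).
              branch 1.1.2.1 (add ~q3, (q2 <-> ~q5)):
                (q2 <-> ~q5): β-rule — branch into q2, ~q5  //  ~q2, ~~q5.
                  branch 1.1.2.1.1 (add q2, ~q5):
                    × closes — contains both q5 and ~q5.
                  branch 1.1.2.1.2 (add ~q2, ~~q5):
                    ○ open, literals {q1=1, q2=0, q3=0, q4=1, q5=1}.
              branch 1.1.2.2 (add ~~q3, ~(q2 <-> ~q5)):
                ~(q2 <-> ~q5): β-rule — branch into q2, ~~q5  //  ~q2, ~q5.
                  branch 1.1.2.2.1 (add q2, ~~q5):
                    ○ open, literals {q1=1, q2=1, q3=1, q4=1, q5=1}.
                  branch 1.1.2.2.2 (add ~q2, ~q5):
                    × closes — contains both q5 and ~q5.
      branch 1.2 (add ~q6):
        (q1 -> q4): β-rule — branch into ~q1  //  q4.
          branch 1.2.1 (add ~q1):
            × closes — contains both q1 and ~q1.
          branch 1.2.2 (add q4):
            ○ open, literals {q1=1, q4=1, q5=1, q6=0}.
  branch 2 (add ~(q1 -> q4), ~q1):
    ~(q1 -> q4): α-rule — add q1, ~q4.
    × closes — contains both q1 and ~q1.
5 branches closed, 3 open.
An open branch gives a countermodel: q1=1, q2=0, q3=0, q4=1, q5=1 (unmentioned atoms arbitrary); the premises hold there but the conclusion fails.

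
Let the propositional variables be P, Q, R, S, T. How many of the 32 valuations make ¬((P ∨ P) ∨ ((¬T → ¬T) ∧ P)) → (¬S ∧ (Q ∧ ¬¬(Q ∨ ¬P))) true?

20

Initial set: {T (¬((P ∨ P) ∨ ((¬T → ¬T) ∧ P)) → (¬S ∧ (Q ∧ ¬¬(Q ∨ ¬P))))}.
T (¬((P ∨ P) ∨ ((¬T → ¬T) ∧ P)) → (¬S ∧ (Q ∧ ¬¬(Q ∨ ¬P)))): β-rule — branch into F ¬((P ∨ P) ∨ ((¬T → ¬T) ∧ P))  //  T (¬S ∧ (Q ∧ ¬¬(Q ∨ ¬P))).
  branch 1 (add F ¬((P ∨ P) ∨ ((¬T → ¬T) ∧ P))):
    F ¬((P ∨ P) ∨ ((¬T → ¬T) ∧ P)): β-rule — branch into T (P ∨ P)  //  T ((¬T → ¬T) ∧ P).
      branch 1.1 (add T (P ∨ P)):
        T (P ∨ P): β-rule — branch into T P  //  T P.
          branch 1.1.1 (add T P):
            ○ open, literals {P=true}.
          branch 1.1.2 (add T P):
            ○ open, literals {P=true}.
      branch 1.2 (add T ((¬T → ¬T) ∧ P)):
        T ((¬T → ¬T) ∧ P): α-rule — add T (¬T → ¬T), T P.
        T (¬T → ¬T): β-rule — branch into F ¬T  //  T ¬T.
          branch 1.2.1 (add F ¬T):
            ○ open, literals {P=true, T=true}.
          branch 1.2.2 (add T ¬T):
            ○ open, literals {P=true, T=false}.
  branch 2 (add T (¬S ∧ (Q ∧ ¬¬(Q ∨ ¬P)))):
    T (¬S ∧ (Q ∧ ¬¬(Q ∨ ¬P))): α-rule — add T ¬S, T (Q ∧ ¬¬(Q ∨ ¬P)).
    T (Q ∧ ¬¬(Q ∨ ¬P)): α-rule — add T Q, T ¬¬(Q ∨ ¬P).
    T ¬¬(Q ∨ ¬P): drop double negation, giving T (Q ∨ ¬P).
    T (Q ∨ ¬P): β-rule — branch into T Q  //  T ¬P.
      branch 2.1 (add T Q):
        ○ open, literals {Q=true, S=false}.
      branch 2.2 (add T ¬P):
        ○ open, literals {P=false, Q=true, S=false}.
0 branches closed, 6 open.
Each open branch fixes some atoms; the unmentioned ones are free. Counting distinct full assignments: branch {P=true} (Q, R, S, T) contributes 16 new; branch {P=true} (Q, R, S, T) contributes 0 new; branch {P=true, T=true} (Q, R, S) contributes 0 new; branch {P=true, T=false} (Q, R, S) contributes 0 new; branch {Q=true, S=false} (P, R, T) contributes 4 new; branch {P=false, Q=true, S=false} (R, T) contributes 0 new. Total: 20.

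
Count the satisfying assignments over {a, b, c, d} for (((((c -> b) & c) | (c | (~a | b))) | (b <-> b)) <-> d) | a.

12

Initial set: {((((((c -> b) & c) | (c | (~a | b))) | (b <-> b)) <-> d) | a)}.
((((((c -> b) & c) | (c | (~a | b))) | (b <-> b)) <-> d) | a): β-rule — branch into (((((c -> b) & c) | (c | (~a | b))) | (b <-> b)) <-> d)  //  a.
  branch 1 (add (((((c -> b) & c) | (c | (~a | b))) | (b <-> b)) <-> d)):
    (((((c -> b) & c) | (c | (~a | b))) | (b <-> b)) <-> d): β-rule — branch into ((((c -> b) & c) | (c | (~a | b))) | (b <-> b)), d  //  ~((((c -> b) & c) | (c | (~a | b))) | (b <-> b)), ~d.
      branch 1.1 (add ((((c -> b) & c) | (c | (~a | b))) | (b <-> b)), d):
        ((((c -> b) & c) | (c | (~a | b))) | (b <-> b)): β-rule — branch into (((c -> b) & c) | (c | (~a | b)))  //  (b <-> b).
          branch 1.1.1 (add (((c -> b) & c) | (c | (~a | b)))):
            (((c -> b) & c) | (c | (~a | b))): β-rule — branch into ((c -> b) & c)  //  (c | (~a | b)).
              branch 1.1.1.1 (add ((c -> b) & c)):
                ((c -> b) & c): α-rule — add (c -> b), c.
                (c -> b): β-rule — branch into ~c  //  b.
                  branch 1.1.1.1.1 (add ~c):
                    × closes — contains both c and ~c.
                  branch 1.1.1.1.2 (add b):
                    ○ open, literals {b=true, c=true, d=true}.
              branch 1.1.1.2 (add (c | (~a | b))):
                (c | (~a | b)): β-rule — branch into c  //  (~a | b).
                  branch 1.1.1.2.1 (add c):
                    ○ open, literals {c=true, d=true}.
                  branch 1.1.1.2.2 (add (~a | b)):
                    (~a | b): β-rule — branch into ~a  //  b.
                      branch 1.1.1.2.2.1 (add ~a):
                        ○ open, literals {a=false, d=true}.
                      branch 1.1.1.2.2.2 (add b):
                        ○ open, literals {b=true, d=true}.
          branch 1.1.2 (add (b <-> b)):
            (b <-> b): β-rule — branch into b, b  //  ~b, ~b.
              branch 1.1.2.1 (add b, b):
                ○ open, literals {b=true, d=true}.
              branch 1.1.2.2 (add ~b, ~b):
                ○ open, literals {b=false, d=true}.
      branch 1.2 (add ~((((c -> b) & c) | (c | (~a | b))) | (b <-> b)), ~d):
        ~((((c -> b) & c) | (c | (~a | b))) | (b <-> b)): α-rule — add ~(((c -> b) & c) | (c | (~a | b))), ~(b <-> b).
        ~(((c -> b) & c) | (c | (~a | b))): α-rule — add ~((c -> b) & c), ~(c | (~a | b)).
        ~(c | (~a | b)): α-rule — add ~c, ~(~a | b).
        ~(~a | b): α-rule — add ~~a, ~b.
        ~(b <-> b): β-rule — branch into b, ~b  //  ~b, b.
          branch 1.2.1 (add b, ~b):
            × closes — contains both b and ~b.
          branch 1.2.2 (add ~b, b):
            × closes — contains both b and ~b.
  branch 2 (add a):
    ○ open, literals {a=true}.
3 branches closed, 7 open.
Each open branch fixes some atoms; the unmentioned ones are free. Counting distinct full assignments: branch {b=true, c=true, d=true} (a) contributes 2 new; branch {c=true, d=true} (a, b) contributes 2 new; branch {a=false, d=true} (b, c) contributes 2 new; branch {b=true, d=true} (a, c) contributes 1 new; branch {b=true, d=true} (a, c) contributes 0 new; branch {b=false, d=true} (a, c) contributes 1 new; branch {a=true} (b, c, d) contributes 4 new. Total: 12.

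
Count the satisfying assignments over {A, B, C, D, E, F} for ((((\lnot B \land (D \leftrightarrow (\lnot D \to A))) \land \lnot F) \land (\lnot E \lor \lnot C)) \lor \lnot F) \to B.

48

Initial set: {(((((\lnot B \land (D \leftrightarrow (\lnot D \to A))) \land \lnot F) \land (\lnot E \lor \lnot C)) \lor \lnot F) \to B)}.
(((((\lnot B \land (D \leftrightarrow (\lnot D \to A))) \land \lnot F) \land (\lnot E \lor \lnot C)) \lor \lnot F) \to B): β-rule — branch into \lnot ((((\lnot B \land (D \leftrightarrow (\lnot D \to A))) \land \lnot F) \land (\lnot E \lor \lnot C)) \lor \lnot F)  //  B.
  branch 1 (add \lnot ((((\lnot B \land (D \leftrightarrow (\lnot D \to A))) \land \lnot F) \land (\lnot E \lor \lnot C)) \lor \lnot F)):
    \lnot ((((\lnot B \land (D \leftrightarrow (\lnot D \to A))) \land \lnot F) \land (\lnot E \lor \lnot C)) \lor \lnot F): α-rule — add \lnot (((\lnot B \land (D \leftrightarrow (\lnot D \to A))) \land \lnot F) \land (\lnot E \lor \lnot C)), \lnot \lnot F.
    \lnot (((\lnot B \land (D \leftrightarrow (\lnot D \to A))) \land \lnot F) \land (\lnot E \lor \lnot C)): β-rule — branch into \lnot ((\lnot B \land (D \leftrightarrow (\lnot D \to A))) \land \lnot F)  //  \lnot (\lnot E \lor \lnot C).
      branch 1.1 (add \lnot ((\lnot B \land (D \leftrightarrow (\lnot D \to A))) \land \lnot F)):
        \lnot ((\lnot B \land (D \leftrightarrow (\lnot D \to A))) \land \lnot F): β-rule — branch into \lnot (\lnot B \land (D \leftrightarrow (\lnot D \to A)))  //  \lnot \lnot F.
          branch 1.1.1 (add \lnot (\lnot B \land (D \leftrightarrow (\lnot D \to A)))):
            \lnot (\lnot B \land (D \leftrightarrow (\lnot D \to A))): β-rule — branch into \lnot \lnot B  //  \lnot (D \leftrightarrow (\lnot D \to A)).
              branch 1.1.1.1 (add \lnot \lnot B):
                ○ open, literals {B=T, F=T}.
              branch 1.1.1.2 (add \lnot (D \leftrightarrow (\lnot D \to A))):
                \lnot (D \leftrightarrow (\lnot D \to A)): β-rule — branch into D, \lnot (\lnot D \to A)  //  \lnot D, (\lnot D \to A).
                  branch 1.1.1.2.1 (add D, \lnot (\lnot D \to A)):
                    \lnot (\lnot D \to A): α-rule — add \lnot D, \lnot A.
                    × closes — contains both D and \lnot D.
                  branch 1.1.1.2.2 (add \lnot D, (\lnot D \to A)):
                    (\lnot D \to A): β-rule — branch into \lnot \lnot D  //  A.
                      branch 1.1.1.2.2.1 (add \lnot \lnot D):
                        × closes — contains both D and \lnot D.
                      branch 1.1.1.2.2.2 (add A):
                        ○ open, literals {A=T, D=F, F=T}.
          branch 1.1.2 (add \lnot \lnot F):
            ○ open, literals {F=T}.
      branch 1.2 (add \lnot (\lnot E \lor \lnot C)):
        \lnot (\lnot E \lor \lnot C): α-rule — add \lnot \lnot E, \lnot \lnot C.
        ○ open, literals {C=T, E=T, F=T}.
  branch 2 (add B):
    ○ open, literals {B=T}.
2 branches closed, 5 open.
Each open branch fixes some atoms; the unmentioned ones are free. Counting distinct full assignments: branch {B=T, F=T} (A, C, D, E) contributes 16 new; branch {A=T, D=F, F=T} (B, C, E) contributes 4 new; branch {F=T} (A, B, C, D, E) contributes 12 new; branch {C=T, E=T, F=T} (A, B, D) contributes 0 new; branch {B=T} (A, C, D, E, F) contributes 16 new. Total: 48.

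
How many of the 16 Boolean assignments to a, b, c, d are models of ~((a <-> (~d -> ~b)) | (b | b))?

4

Initial set: {~((a <-> (~d -> ~b)) | (b | b))}.
~((a <-> (~d -> ~b)) | (b | b)): α-rule — add ~(a <-> (~d -> ~b)), ~(b | b).
~(b | b): α-rule — add ~b, ~b.
~(a <-> (~d -> ~b)): β-rule — branch into a, ~(~d -> ~b)  //  ~a, (~d -> ~b).
  branch 1 (add a, ~(~d -> ~b)):
    ~(~d -> ~b): α-rule — add ~d, ~~b.
    × closes — contains both b and ~b.
  branch 2 (add ~a, (~d -> ~b)):
    (~d -> ~b): β-rule — branch into ~~d  //  ~b.
      branch 2.1 (add ~~d):
        ○ open, literals {a=false, b=false, d=true}.
      branch 2.2 (add ~b):
        ○ open, literals {a=false, b=false}.
1 branch closed, 2 open.
Each open branch fixes some atoms; the unmentioned ones are free. Counting distinct full assignments: branch {a=false, b=false, d=true} (c) contributes 2 new; branch {a=false, b=false} (c, d) contributes 2 new. Total: 4.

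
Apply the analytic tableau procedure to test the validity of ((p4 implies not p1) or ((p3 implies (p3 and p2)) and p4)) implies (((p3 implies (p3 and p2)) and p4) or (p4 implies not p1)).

Assume the negation and expand:
Initial set: {not (((p4 implies not p1) or ((p3 implies (p3 and p2)) and p4)) implies (((p3 implies (p3 and p2)) and p4) or (p4 implies not p1)))}.
not (((p4 implies not p1) or ((p3 implies (p3 and p2)) and p4)) implies (((p3 implies (p3 and p2)) and p4) or (p4 implies not p1))): α-rule — add ((p4 implies not p1) or ((p3 implies (p3 and p2)) and p4)), not (((p3 implies (p3 and p2)) and p4) or (p4 implies not p1)).
not (((p3 implies (p3 and p2)) and p4) or (p4 implies not p1)): α-rule — add not ((p3 implies (p3 and p2)) and p4), not (p4 implies not p1).
not (p4 implies not p1): α-rule — add p4, not not p1.
((p4 implies not p1) or ((p3 implies (p3 and p2)) and p4)): β-rule — branch into (p4 implies not p1)  //  ((p3 implies (p3 and p2)) and p4).
  branch 1 (add (p4 implies not p1)):
    not ((p3 implies (p3 and p2)) and p4): β-rule — branch into not (p3 implies (p3 and p2))  //  not p4.
      branch 1.1 (add not (p3 implies (p3 and p2))):
        not (p3 implies (p3 and p2)): α-rule — add p3, not (p3 and p2).
        (p4 implies not p1): β-rule — branch into not p4  //  not p1.
          branch 1.1.1 (add not p4):
            × closes — contains both p4 and not p4.
          branch 1.1.2 (add not p1):
            × closes — contains both p1 and not p1.
      branch 1.2 (add not p4):
        × closes — contains both p4 and not p4.
  branch 2 (add ((p3 implies (p3 and p2)) and p4)):
    ((p3 implies (p3 and p2)) and p4): α-rule — add (p3 implies (p3 and p2)), p4.
    not ((p3 implies (p3 and p2)) and p4): β-rule — branch into not (p3 implies (p3 and p2))  //  not p4.
      branch 2.1 (add not (p3 implies (p3 and p2))):
        not (p3 implies (p3 and p2)): α-rule — add p3, not (p3 and p2).
        (p3 implies (p3 and p2)): β-rule — branch into not p3  //  (p3 and p2).
          branch 2.1.1 (add not p3):
            × closes — contains both p3 and not p3.
          branch 2.1.2 (add (p3 and p2)):
            (p3 and p2): α-rule — add p3, p2.
            not (p3 and p2): β-rule — branch into not p3  //  not p2.
              branch 2.1.2.1 (add not p3):
                × closes — contains both p3 and not p3.
              branch 2.1.2.2 (add not p2):
                × closes — contains both p2 and not p2.
      branch 2.2 (add not p4):
        × closes — contains both p4 and not p4.
All 7 branches close.
Every branch closed, so the negation is unsatisfiable and the formula is valid.

Valid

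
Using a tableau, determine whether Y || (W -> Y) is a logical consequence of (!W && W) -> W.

No

Initial set: {((!W && W) -> W); !(Y || (W -> Y))}.
!(Y || (W -> Y)): α-rule — add !Y, !(W -> Y).
!(W -> Y): α-rule — add W, !Y.
((!W && W) -> W): β-rule — branch into !(!W && W)  //  W.
  branch 1 (add !(!W && W)):
    !(!W && W): β-rule — branch into !!W  //  !W.
      branch 1.1 (add !!W):
        ○ open, literals {W=T, Y=F}.
      branch 1.2 (add !W):
        × closes — contains both W and !W.
  branch 2 (add W):
    ○ open, literals {W=T, Y=F}.
1 branch closed, 2 open.
An open branch gives a countermodel: W=T, Y=F (unmentioned atoms arbitrary); the premises hold there but the conclusion fails.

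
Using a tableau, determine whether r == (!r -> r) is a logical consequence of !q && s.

Yes

Initial set: {(!q && s); !(r == (!r -> r))}.
(!q && s): α-rule — add !q, s.
!(r == (!r -> r)): β-rule — branch into r, !(!r -> r)  //  !r, (!r -> r).
  branch 1 (add r, !(!r -> r)):
    !(!r -> r): α-rule — add !r, !r.
    × closes — contains both r and !r.
  branch 2 (add !r, (!r -> r)):
    (!r -> r): β-rule — branch into !!r  //  r.
      branch 2.1 (add !!r):
        × closes — contains both r and !r.
      branch 2.2 (add r):
        × closes — contains both r and !r.
All 3 branches close.
Every branch closed, so the premises entail the conclusion.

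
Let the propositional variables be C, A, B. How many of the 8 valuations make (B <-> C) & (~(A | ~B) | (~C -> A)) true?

3

Initial set: {T ((B <-> C) & (~(A | ~B) | (~C -> A)))}.
T ((B <-> C) & (~(A | ~B) | (~C -> A))): α-rule — add T (B <-> C), T (~(A | ~B) | (~C -> A)).
T (B <-> C): β-rule — branch into T B, T C  //  F B, F C.
  branch 1 (add T B, T C):
    T (~(A | ~B) | (~C -> A)): β-rule — branch into T ~(A | ~B)  //  T (~C -> A).
      branch 1.1 (add T ~(A | ~B)):
        T ~(A | ~B): α-rule — add F A, F ~B.
        ○ open, literals {A=F, B=T, C=T}.
      branch 1.2 (add T (~C -> A)):
        T (~C -> A): β-rule — branch into F ~C  //  T A.
          branch 1.2.1 (add F ~C):
            ○ open, literals {B=T, C=T}.
          branch 1.2.2 (add T A):
            ○ open, literals {A=T, B=T, C=T}.
  branch 2 (add F B, F C):
    T (~(A | ~B) | (~C -> A)): β-rule — branch into T ~(A | ~B)  //  T (~C -> A).
      branch 2.1 (add T ~(A | ~B)):
        T ~(A | ~B): α-rule — add F A, F ~B.
        × closes — contains both B and ~B.
      branch 2.2 (add T (~C -> A)):
        T (~C -> A): β-rule — branch into F ~C  //  T A.
          branch 2.2.1 (add F ~C):
            × closes — contains both C and ~C.
          branch 2.2.2 (add T A):
            ○ open, literals {A=T, B=F, C=F}.
2 branches closed, 4 open.
Each open branch fixes some atoms; the unmentioned ones are free. Counting distinct full assignments: branch {A=F, B=T, C=T} (none free) contributes 1 new; branch {B=T, C=T} (A) contributes 1 new; branch {A=T, B=T, C=T} (none free) contributes 0 new; branch {A=T, B=F, C=F} (none free) contributes 1 new. Total: 3.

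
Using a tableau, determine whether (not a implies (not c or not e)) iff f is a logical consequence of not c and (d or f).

Initial set: {(not c and (d or f)); not ((not a implies (not c or not e)) iff f)}.
(not c and (d or f)): α-rule — add not c, (d or f).
not ((not a implies (not c or not e)) iff f): β-rule — branch into (not a implies (not c or not e)), not f  //  not (not a implies (not c or not e)), f.
  branch 1 (add (not a implies (not c or not e)), not f):
    (d or f): β-rule — branch into d  //  f.
      branch 1.1 (add d):
        (not a implies (not c or not e)): β-rule — branch into not not a  //  (not c or not e).
          branch 1.1.1 (add not not a):
            ○ open, literals {a=1, c=0, d=1, f=0}.
          branch 1.1.2 (add (not c or not e)):
            (not c or not e): β-rule — branch into not c  //  not e.
              branch 1.1.2.1 (add not c):
                ○ open, literals {c=0, d=1, f=0}.
              branch 1.1.2.2 (add not e):
                ○ open, literals {c=0, d=1, e=0, f=0}.
      branch 1.2 (add f):
        × closes — contains both f and not f.
  branch 2 (add not (not a implies (not c or not e)), f):
    not (not a implies (not c or not e)): α-rule — add not a, not (not c or not e).
    not (not c or not e): α-rule — add not not c, not not e.
    × closes — contains both c and not c.
2 branches closed, 3 open.
An open branch gives a countermodel: a=1, c=0, d=1, f=0 (unmentioned atoms arbitrary); the premises hold there but the conclusion fails.

No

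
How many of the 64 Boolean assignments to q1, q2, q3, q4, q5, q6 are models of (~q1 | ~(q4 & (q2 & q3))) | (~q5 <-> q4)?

Initial set: {((~q1 | ~(q4 & (q2 & q3))) | (~q5 <-> q4))}.
((~q1 | ~(q4 & (q2 & q3))) | (~q5 <-> q4)): β-rule — branch into (~q1 | ~(q4 & (q2 & q3)))  //  (~q5 <-> q4).
  branch 1 (add (~q1 | ~(q4 & (q2 & q3)))):
    (~q1 | ~(q4 & (q2 & q3))): β-rule — branch into ~q1  //  ~(q4 & (q2 & q3)).
      branch 1.1 (add ~q1):
        ○ open, literals {q1=false}.
      branch 1.2 (add ~(q4 & (q2 & q3))):
        ~(q4 & (q2 & q3)): β-rule — branch into ~q4  //  ~(q2 & q3).
          branch 1.2.1 (add ~q4):
            ○ open, literals {q4=false}.
          branch 1.2.2 (add ~(q2 & q3)):
            ~(q2 & q3): β-rule — branch into ~q2  //  ~q3.
              branch 1.2.2.1 (add ~q2):
                ○ open, literals {q2=false}.
              branch 1.2.2.2 (add ~q3):
                ○ open, literals {q3=false}.
  branch 2 (add (~q5 <-> q4)):
    (~q5 <-> q4): β-rule — branch into ~q5, q4  //  ~~q5, ~q4.
      branch 2.1 (add ~q5, q4):
        ○ open, literals {q4=true, q5=false}.
      branch 2.2 (add ~~q5, ~q4):
        ○ open, literals {q4=false, q5=true}.
0 branches closed, 6 open.
Each open branch fixes some atoms; the unmentioned ones are free. Counting distinct full assignments: branch {q1=false} (q2, q3, q4, q5, q6) contributes 32 new; branch {q4=false} (q1, q2, q3, q5, q6) contributes 16 new; branch {q2=false} (q1, q3, q4, q5, q6) contributes 8 new; branch {q3=false} (q1, q2, q4, q5, q6) contributes 4 new; branch {q4=true, q5=false} (q1, q2, q3, q6) contributes 2 new; branch {q4=false, q5=true} (q1, q2, q3, q6) contributes 0 new. Total: 62.

62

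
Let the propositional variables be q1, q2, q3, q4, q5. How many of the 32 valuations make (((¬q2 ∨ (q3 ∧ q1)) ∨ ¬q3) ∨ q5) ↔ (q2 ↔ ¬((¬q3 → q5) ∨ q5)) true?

18

Initial set: {((((¬q2 ∨ (q3 ∧ q1)) ∨ ¬q3) ∨ q5) ↔ (q2 ↔ ¬((¬q3 → q5) ∨ q5)))}.
((((¬q2 ∨ (q3 ∧ q1)) ∨ ¬q3) ∨ q5) ↔ (q2 ↔ ¬((¬q3 → q5) ∨ q5))): β-rule — branch into (((¬q2 ∨ (q3 ∧ q1)) ∨ ¬q3) ∨ q5), (q2 ↔ ¬((¬q3 → q5) ∨ q5))  //  ¬(((¬q2 ∨ (q3 ∧ q1)) ∨ ¬q3) ∨ q5), ¬(q2 ↔ ¬((¬q3 → q5) ∨ q5)).
  branch 1 (add (((¬q2 ∨ (q3 ∧ q1)) ∨ ¬q3) ∨ q5), (q2 ↔ ¬((¬q3 → q5) ∨ q5))):
    (((¬q2 ∨ (q3 ∧ q1)) ∨ ¬q3) ∨ q5): β-rule — branch into ((¬q2 ∨ (q3 ∧ q1)) ∨ ¬q3)  //  q5.
      branch 1.1 (add ((¬q2 ∨ (q3 ∧ q1)) ∨ ¬q3)):
        (q2 ↔ ¬((¬q3 → q5) ∨ q5)): β-rule — branch into q2, ¬((¬q3 → q5) ∨ q5)  //  ¬q2, ¬¬((¬q3 → q5) ∨ q5).
          branch 1.1.1 (add q2, ¬((¬q3 → q5) ∨ q5)):
            ¬((¬q3 → q5) ∨ q5): α-rule — add ¬(¬q3 → q5), ¬q5.
            ¬(¬q3 → q5): α-rule — add ¬q3, ¬q5.
            ((¬q2 ∨ (q3 ∧ q1)) ∨ ¬q3): β-rule — branch into (¬q2 ∨ (q3 ∧ q1))  //  ¬q3.
              branch 1.1.1.1 (add (¬q2 ∨ (q3 ∧ q1))):
                (¬q2 ∨ (q3 ∧ q1)): β-rule — branch into ¬q2  //  (q3 ∧ q1).
                  branch 1.1.1.1.1 (add ¬q2):
                    × closes — contains both q2 and ¬q2.
                  branch 1.1.1.1.2 (add (q3 ∧ q1)):
                    (q3 ∧ q1): α-rule — add q3, q1.
                    × closes — contains both q3 and ¬q3.
              branch 1.1.1.2 (add ¬q3):
                ○ open, literals {q2=1, q3=0, q5=0}.
          branch 1.1.2 (add ¬q2, ¬¬((¬q3 → q5) ∨ q5)):
            ((¬q2 ∨ (q3 ∧ q1)) ∨ ¬q3): β-rule — branch into (¬q2 ∨ (q3 ∧ q1))  //  ¬q3.
              branch 1.1.2.1 (add (¬q2 ∨ (q3 ∧ q1))):
                ¬¬((¬q3 → q5) ∨ q5): β-rule — branch into (¬q3 → q5)  //  q5.
                  branch 1.1.2.1.1 (add (¬q3 → q5)):
                    (¬q2 ∨ (q3 ∧ q1)): β-rule — branch into ¬q2  //  (q3 ∧ q1).
                      branch 1.1.2.1.1.1 (add ¬q2):
                        (¬q3 → q5): β-rule — branch into ¬¬q3  //  q5.
                          branch 1.1.2.1.1.1.1 (add ¬¬q3):
                            ○ open, literals {q2=0, q3=1}.
                          branch 1.1.2.1.1.1.2 (add q5):
                            ○ open, literals {q2=0, q5=1}.
                      branch 1.1.2.1.1.2 (add (q3 ∧ q1)):
                        (q3 ∧ q1): α-rule — add q3, q1.
                        (¬q3 → q5): β-rule — branch into ¬¬q3  //  q5.
                          branch 1.1.2.1.1.2.1 (add ¬¬q3):
                            ○ open, literals {q1=1, q2=0, q3=1}.
                          branch 1.1.2.1.1.2.2 (add q5):
                            ○ open, literals {q1=1, q2=0, q3=1, q5=1}.
                  branch 1.1.2.1.2 (add q5):
                    (¬q2 ∨ (q3 ∧ q1)): β-rule — branch into ¬q2  //  (q3 ∧ q1).
                      branch 1.1.2.1.2.1 (add ¬q2):
                        ○ open, literals {q2=0, q5=1}.
                      branch 1.1.2.1.2.2 (add (q3 ∧ q1)):
                        (q3 ∧ q1): α-rule — add q3, q1.
                        ○ open, literals {q1=1, q2=0, q3=1, q5=1}.
              branch 1.1.2.2 (add ¬q3):
                ¬¬((¬q3 → q5) ∨ q5): β-rule — branch into (¬q3 → q5)  //  q5.
                  branch 1.1.2.2.1 (add (¬q3 → q5)):
                    (¬q3 → q5): β-rule — branch into ¬¬q3  //  q5.
                      branch 1.1.2.2.1.1 (add ¬¬q3):
                        × closes — contains both q3 and ¬q3.
                      branch 1.1.2.2.1.2 (add q5):
                        ○ open, literals {q2=0, q3=0, q5=1}.
                  branch 1.1.2.2.2 (add q5):
                    ○ open, literals {q2=0, q3=0, q5=1}.
      branch 1.2 (add q5):
        (q2 ↔ ¬((¬q3 → q5) ∨ q5)): β-rule — branch into q2, ¬((¬q3 → q5) ∨ q5)  //  ¬q2, ¬¬((¬q3 → q5) ∨ q5).
          branch 1.2.1 (add q2, ¬((¬q3 → q5) ∨ q5)):
            ¬((¬q3 → q5) ∨ q5): α-rule — add ¬(¬q3 → q5), ¬q5.
            × closes — contains both q5 and ¬q5.
          branch 1.2.2 (add ¬q2, ¬¬((¬q3 → q5) ∨ q5)):
            ¬¬((¬q3 → q5) ∨ q5): β-rule — branch into (¬q3 → q5)  //  q5.
              branch 1.2.2.1 (add (¬q3 → q5)):
                (¬q3 → q5): β-rule — branch into ¬¬q3  //  q5.
                  branch 1.2.2.1.1 (add ¬¬q3):
                    ○ open, literals {q2=0, q3=1, q5=1}.
                  branch 1.2.2.1.2 (add q5):
                    ○ open, literals {q2=0, q5=1}.
              branch 1.2.2.2 (add q5):
                ○ open, literals {q2=0, q5=1}.
  branch 2 (add ¬(((¬q2 ∨ (q3 ∧ q1)) ∨ ¬q3) ∨ q5), ¬(q2 ↔ ¬((¬q3 → q5) ∨ q5))):
    ¬(((¬q2 ∨ (q3 ∧ q1)) ∨ ¬q3) ∨ q5): α-rule — add ¬((¬q2 ∨ (q3 ∧ q1)) ∨ ¬q3), ¬q5.
    ¬((¬q2 ∨ (q3 ∧ q1)) ∨ ¬q3): α-rule — add ¬(¬q2 ∨ (q3 ∧ q1)), ¬¬q3.
    ¬(¬q2 ∨ (q3 ∧ q1)): α-rule — add ¬¬q2, ¬(q3 ∧ q1).
    ¬(q2 ↔ ¬((¬q3 → q5) ∨ q5)): β-rule — branch into q2, ¬¬((¬q3 → q5) ∨ q5)  //  ¬q2, ¬((¬q3 → q5) ∨ q5).
      branch 2.1 (add q2, ¬¬((¬q3 → q5) ∨ q5)):
        ¬(q3 ∧ q1): β-rule — branch into ¬q3  //  ¬q1.
          branch 2.1.1 (add ¬q3):
            × closes — contains both q3 and ¬q3.
          branch 2.1.2 (add ¬q1):
            ¬¬((¬q3 → q5) ∨ q5): β-rule — branch into (¬q3 → q5)  //  q5.
              branch 2.1.2.1 (add (¬q3 → q5)):
                (¬q3 → q5): β-rule — branch into ¬¬q3  //  q5.
                  branch 2.1.2.1.1 (add ¬¬q3):
                    ○ open, literals {q1=0, q2=1, q3=1, q5=0}.
                  branch 2.1.2.1.2 (add q5):
                    × closes — contains both q5 and ¬q5.
              branch 2.1.2.2 (add q5):
                × closes — contains both q5 and ¬q5.
      branch 2.2 (add ¬q2, ¬((¬q3 → q5) ∨ q5)):
        × closes — contains both q2 and ¬q2.
8 branches closed, 13 open.
Each open branch fixes some atoms; the unmentioned ones are free. Counting distinct full assignments: branch {q2=1, q3=0, q5=0} (q1, q4) contributes 4 new; branch {q2=0, q3=1} (q1, q4, q5) contributes 8 new; branch {q2=0, q5=1} (q1, q3, q4) contributes 4 new; branch {q1=1, q2=0, q3=1} (q4, q5) contributes 0 new; branch {q1=1, q2=0, q3=1, q5=1} (q4) contributes 0 new; branch {q2=0, q5=1} (q1, q3, q4) contributes 0 new; branch {q1=1, q2=0, q3=1, q5=1} (q4) contributes 0 new; branch {q2=0, q3=0, q5=1} (q1, q4) contributes 0 new; branch {q2=0, q3=0, q5=1} (q1, q4) contributes 0 new; branch {q2=0, q3=1, q5=1} (q1, q4) contributes 0 new; branch {q2=0, q5=1} (q1, q3, q4) contributes 0 new; branch {q2=0, q5=1} (q1, q3, q4) contributes 0 new; branch {q1=0, q2=1, q3=1, q5=0} (q4) contributes 2 new. Total: 18.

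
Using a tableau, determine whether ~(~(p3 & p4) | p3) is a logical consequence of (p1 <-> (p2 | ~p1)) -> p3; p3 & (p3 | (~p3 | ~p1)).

Initial set: {T ((p1 <-> (p2 | ~p1)) -> p3); T (p3 & (p3 | (~p3 | ~p1))); F ~(~(p3 & p4) | p3)}.
T (p3 & (p3 | (~p3 | ~p1))): α-rule — add T p3, T (p3 | (~p3 | ~p1)).
T ((p1 <-> (p2 | ~p1)) -> p3): β-rule — branch into F (p1 <-> (p2 | ~p1))  //  T p3.
  branch 1 (add F (p1 <-> (p2 | ~p1))):
    F ~(~(p3 & p4) | p3): β-rule — branch into T ~(p3 & p4)  //  T p3.
      branch 1.1 (add T ~(p3 & p4)):
        T (p3 | (~p3 | ~p1)): β-rule — branch into T p3  //  T (~p3 | ~p1).
          branch 1.1.1 (add T p3):
            F (p1 <-> (p2 | ~p1)): β-rule — branch into T p1, F (p2 | ~p1)  //  F p1, T (p2 | ~p1).
              branch 1.1.1.1 (add T p1, F (p2 | ~p1)):
                F (p2 | ~p1): α-rule — add F p2, F ~p1.
                T ~(p3 & p4): β-rule — branch into F p3  //  F p4.
                  branch 1.1.1.1.1 (add F p3):
                    × closes — contains both p3 and ~p3.
                  branch 1.1.1.1.2 (add F p4):
                    ○ open, literals {p1=T, p2=F, p3=T, p4=F}.
              branch 1.1.1.2 (add F p1, T (p2 | ~p1)):
                T ~(p3 & p4): β-rule — branch into F p3  //  F p4.
                  branch 1.1.1.2.1 (add F p3):
                    × closes — contains both p3 and ~p3.
                  branch 1.1.1.2.2 (add F p4):
                    T (p2 | ~p1): β-rule — branch into T p2  //  T ~p1.
                      branch 1.1.1.2.2.1 (add T p2):
                        ○ open, literals {p1=F, p2=T, p3=T, p4=F}.
                      branch 1.1.1.2.2.2 (add T ~p1):
                        ○ open, literals {p1=F, p3=T, p4=F}.
          branch 1.1.2 (add T (~p3 | ~p1)):
            F (p1 <-> (p2 | ~p1)): β-rule — branch into T p1, F (p2 | ~p1)  //  F p1, T (p2 | ~p1).
              branch 1.1.2.1 (add T p1, F (p2 | ~p1)):
                F (p2 | ~p1): α-rule — add F p2, F ~p1.
                T ~(p3 & p4): β-rule — branch into F p3  //  F p4.
                  branch 1.1.2.1.1 (add F p3):
                    × closes — contains both p3 and ~p3.
                  branch 1.1.2.1.2 (add F p4):
                    T (~p3 | ~p1): β-rule — branch into T ~p3  //  T ~p1.
                      branch 1.1.2.1.2.1 (add T ~p3):
                        × closes — contains both p3 and ~p3.
                      branch 1.1.2.1.2.2 (add T ~p1):
                        × closes — contains both p1 and ~p1.
              branch 1.1.2.2 (add F p1, T (p2 | ~p1)):
                T ~(p3 & p4): β-rule — branch into F p3  //  F p4.
                  branch 1.1.2.2.1 (add F p3):
                    × closes — contains both p3 and ~p3.
                  branch 1.1.2.2.2 (add F p4):
                    T (~p3 | ~p1): β-rule — branch into T ~p3  //  T ~p1.
                      branch 1.1.2.2.2.1 (add T ~p3):
                        × closes — contains both p3 and ~p3.
                      branch 1.1.2.2.2.2 (add T ~p1):
                        T (p2 | ~p1): β-rule — branch into T p2  //  T ~p1.
                          branch 1.1.2.2.2.2.1 (add T p2):
                            ○ open, literals {p1=F, p2=T, p3=T, p4=F}.
                          branch 1.1.2.2.2.2.2 (add T ~p1):
                            ○ open, literals {p1=F, p3=T, p4=F}.
      branch 1.2 (add T p3):
        T (p3 | (~p3 | ~p1)): β-rule — branch into T p3  //  T (~p3 | ~p1).
          branch 1.2.1 (add T p3):
            F (p1 <-> (p2 | ~p1)): β-rule — branch into T p1, F (p2 | ~p1)  //  F p1, T (p2 | ~p1).
              branch 1.2.1.1 (add T p1, F (p2 | ~p1)):
                F (p2 | ~p1): α-rule — add F p2, F ~p1.
                ○ open, literals {p1=T, p2=F, p3=T}.
              branch 1.2.1.2 (add F p1, T (p2 | ~p1)):
                T (p2 | ~p1): β-rule — branch into T p2  //  T ~p1.
                  branch 1.2.1.2.1 (add T p2):
                    ○ open, literals {p1=F, p2=T, p3=T}.
                  branch 1.2.1.2.2 (add T ~p1):
                    ○ open, literals {p1=F, p3=T}.
          branch 1.2.2 (add T (~p3 | ~p1)):
            F (p1 <-> (p2 | ~p1)): β-rule — branch into T p1, F (p2 | ~p1)  //  F p1, T (p2 | ~p1).
              branch 1.2.2.1 (add T p1, F (p2 | ~p1)):
                F (p2 | ~p1): α-rule — add F p2, F ~p1.
                T (~p3 | ~p1): β-rule — branch into T ~p3  //  T ~p1.
                  branch 1.2.2.1.1 (add T ~p3):
                    × closes — contains both p3 and ~p3.
                  branch 1.2.2.1.2 (add T ~p1):
                    × closes — contains both p1 and ~p1.
              branch 1.2.2.2 (add F p1, T (p2 | ~p1)):
                T (~p3 | ~p1): β-rule — branch into T ~p3  //  T ~p1.
                  branch 1.2.2.2.1 (add T ~p3):
                    × closes — contains both p3 and ~p3.
                  branch 1.2.2.2.2 (add T ~p1):
                    T (p2 | ~p1): β-rule — branch into T p2  //  T ~p1.
                      branch 1.2.2.2.2.1 (add T p2):
                        ○ open, literals {p1=F, p2=T, p3=T}.
                      branch 1.2.2.2.2.2 (add T ~p1):
                        ○ open, literals {p1=F, p3=T}.
  branch 2 (add T p3):
    F ~(~(p3 & p4) | p3): β-rule — branch into T ~(p3 & p4)  //  T p3.
      branch 2.1 (add T ~(p3 & p4)):
        T (p3 | (~p3 | ~p1)): β-rule — branch into T p3  //  T (~p3 | ~p1).
          branch 2.1.1 (add T p3):
            T ~(p3 & p4): β-rule — branch into F p3  //  F p4.
              branch 2.1.1.1 (add F p3):
                × closes — contains both p3 and ~p3.
              branch 2.1.1.2 (add F p4):
                ○ open, literals {p3=T, p4=F}.
          branch 2.1.2 (add T (~p3 | ~p1)):
            T ~(p3 & p4): β-rule — branch into F p3  //  F p4.
              branch 2.1.2.1 (add F p3):
                × closes — contains both p3 and ~p3.
              branch 2.1.2.2 (add F p4):
                T (~p3 | ~p1): β-rule — branch into T ~p3  //  T ~p1.
                  branch 2.1.2.2.1 (add T ~p3):
                    × closes — contains both p3 and ~p3.
                  branch 2.1.2.2.2 (add T ~p1):
                    ○ open, literals {p1=F, p3=T, p4=F}.
      branch 2.2 (add T p3):
        T (p3 | (~p3 | ~p1)): β-rule — branch into T p3  //  T (~p3 | ~p1).
          branch 2.2.1 (add T p3):
            ○ open, literals {p3=T}.
          branch 2.2.2 (add T (~p3 | ~p1)):
            T (~p3 | ~p1): β-rule — branch into T ~p3  //  T ~p1.
              branch 2.2.2.1 (add T ~p3):
                × closes — contains both p3 and ~p3.
              branch 2.2.2.2 (add T ~p1):
                ○ open, literals {p1=F, p3=T}.
14 branches closed, 14 open.
An open branch gives a countermodel: p1=T, p2=F, p3=T, p4=F (unmentioned atoms arbitrary); the premises hold there but the conclusion fails.

No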